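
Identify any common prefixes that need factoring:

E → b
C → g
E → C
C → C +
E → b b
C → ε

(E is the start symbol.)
Left-factoring is needed when two productions for the same non-terminal
share a common prefix on the right-hand side.

Productions for E:
  E → b
  E → C
  E → b b
Productions for C:
  C → g
  C → C +
  C → ε

Found common prefix 'b' in productions for E

Answer: Yes, E has productions with common prefix 'b'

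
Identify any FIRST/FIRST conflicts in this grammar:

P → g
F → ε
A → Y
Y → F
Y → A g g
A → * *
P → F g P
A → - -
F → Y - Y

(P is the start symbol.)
A FIRST/FIRST conflict occurs when two productions N → α and N → β for the same non-terminal have FIRST(α) ∩ FIRST(β) ≠ ∅ (with ε ∈ FIRST of a nullable right-hand side, so two nullable alternatives also conflict).

FIRST sets of the non-terminals at (or reachable through a nullable prefix from) the front of some alternative:
  FIRST(F) = { '*', '-', 'g', ε }
  FIRST(Y) = { '*', '-', 'g', ε }
  FIRST(A) = { '*', '-', 'g', ε }

Productions for P:
  P → g: FIRST = { 'g' }
  P → F g P: FIRST = { '*', '-', 'g' }
Productions for F:
  F → ε: FIRST = { ε }
  F → Y - Y: FIRST = { '*', '-', 'g' }
Productions for A:
  A → Y: FIRST = { '*', '-', 'g', ε }
  A → * *: FIRST = { '*' }
  A → - -: FIRST = { '-' }
Productions for Y:
  Y → F: FIRST = { '*', '-', 'g', ε }
  Y → A g g: FIRST = { '*', '-', 'g' }

Conflict for P: P → g and P → F g P
  Overlap: { 'g' }
Conflict for A: A → Y and A → * *
  Overlap: { '*' }
Conflict for A: A → Y and A → - -
  Overlap: { '-' }
Conflict for Y: Y → F and Y → A g g
  Overlap: { '*', '-', 'g' }

Answer: Yes. P → g / P → F g P on { 'g' }; A → Y / A → '*' '*' on { '*' }; A → Y / A → '-' '-' on { '-' }; Y → F / Y → A g g on { '*', '-', 'g' }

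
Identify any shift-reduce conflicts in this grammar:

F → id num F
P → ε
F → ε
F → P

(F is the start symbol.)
Augment with F' → F and build the canonical LR(0) collection (I0 = CLOSURE({[F' → . F]}), then GOTO on every symbol after a dot until no new states appear). It has 6 states:
  I0: { [F → . P], [F → . id num F], [F → .], [F' → . F], [P → .] }  — shift, 2 reduces
  I1: { [F' → F .] }  — accept
  I2: { [F → P .] }  — reduce
  I3: { [F → id . num F] }  — shift
  I4: { [F → . P], [F → . id num F], [F → .], [F → id num . F], [P → .] }  — shift, 2 reduces
  I5: { [F → id num F .] }  — reduce

I0 contains reduce items [F → .], [P → .] and shift item [F → . id num F] — shift-reduce conflict.
I4 contains reduce items [F → .], [P → .] and shift item [F → . id num F] — shift-reduce conflict.

Answer: Yes — I0: [F → .] vs [F → . id num F]; I4: [F → .] vs [F → . id num F]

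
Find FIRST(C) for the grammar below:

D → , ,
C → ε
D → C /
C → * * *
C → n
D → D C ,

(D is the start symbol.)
{ '*', 'n', ε }

To compute FIRST(C), examine every production with C on the left-hand side, reading each right-hand side left to right until a non-nullable symbol is reached.

From C → ε:
  - ε-production, so ε ∈ FIRST(C)
From C → * * *:
  - '*' is a terminal: add '*' and stop
From C → n:
  - n is a terminal: add 'n' and stop

Collecting: FIRST(C) = { '*', 'n', ε }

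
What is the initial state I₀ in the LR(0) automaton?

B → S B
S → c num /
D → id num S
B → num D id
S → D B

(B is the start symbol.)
First, augment the grammar with B' → B
I₀ = CLOSURE({ [B' → . B] }):
  [B' → . B] has the dot before B: add [B → . S B], [B → . num D id]
  [B → . S B] has the dot before S: add [S → . c num /], [S → . D B]
  [S → . D B] has the dot before D: add [D → . id num S]
No further items can be added.

I₀ = { [B → . S B], [B → . num D id], [B' → . B], [D → . id num S], [S → . D B], [S → . c num /] }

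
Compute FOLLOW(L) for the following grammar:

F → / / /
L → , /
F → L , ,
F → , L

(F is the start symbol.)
In F → L , ,: L is followed by ',' ',', add FIRST(',' ',') \ {ε} = { ',' }
In F → , L: L is at the end, add FOLLOW(F)

The FOLLOW sets referred to above (computed the same way, to a fixed point):
  FOLLOW(F) = { $ }

Taking the union: FOLLOW(L) = { $, ',' }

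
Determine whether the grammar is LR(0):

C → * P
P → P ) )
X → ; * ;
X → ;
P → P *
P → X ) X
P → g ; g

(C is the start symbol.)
No. Shift-reduce conflict between [X → ; .] and [X → ; . * ;]

A grammar is LR(0) if no state in the canonical LR(0) collection has:
  - both a shift item (dot before a terminal) and a complete item (shift-reduce conflict), or
  - two or more complete items (reduce-reduce conflict; the accept item [C' → C .] counts as a complete item here).

Augment with C' → C and build the canonical LR(0) collection (I0 = CLOSURE({[C' → . C]}), then GOTO on every symbol after a dot until no new states appear). It has 16 states:
  I0: { [C → . * P], [C' → . C] }  — shift
  I1: { [C → * . P], [P → . P ) )], [P → . P *], [P → . X ) X], [P → . g ; g], [X → . ; * ;], [X → . ;] }  — shift
  I2: { [C' → C .] }  — accept
  I3: { [X → ; . * ;], [X → ; .] }  — shift, reduce
  I4: { [C → * P .], [P → P . ) )], [P → P . *] }  — shift, reduce
  I5: { [P → X . ) X] }  — shift
  I6: { [P → g . ; g] }  — shift
  I7: { [P → g ; . g] }  — shift
  I8: { [P → g ; g .] }  — reduce
  I9: { [P → X ) . X], [X → . ; * ;], [X → . ;] }  — shift
  I10: { [P → X ) X .] }  — reduce
  I11: { [P → P ) . )] }  — shift
  I12: { [P → P * .] }  — reduce
  I13: { [P → P ) ) .] }  — reduce
  I14: { [X → ; * . ;] }  — shift
  I15: { [X → ; * ; .] }  — reduce

Conflict in state I3:
  Shift-reduce conflict between [X → ; .] and [X → ; . * ;]
So the grammar is NOT LR(0).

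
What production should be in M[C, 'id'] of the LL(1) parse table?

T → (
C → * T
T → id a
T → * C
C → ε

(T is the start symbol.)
Empty (error entry)

To find M[C, 'id'], we find productions for C where 'id' is in the predict set (PREDICT(N → α) = (FIRST(α) \ {ε}) ∪ (FOLLOW(N) if α ⇒* ε)).

Relevant sets:
  FOLLOW(C) = { $ }

C → * T: PREDICT = { '*' }
C → ε: PREDICT = { $ }

M[C, 'id'] is empty (no production applies)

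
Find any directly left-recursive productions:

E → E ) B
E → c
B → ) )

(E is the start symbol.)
E → E ) B: LEFT RECURSIVE (starts with E)
E → c: starts with c
B → ) ): starts with ')'

The grammar has direct left recursion on: E.

Answer: Yes, E is left-recursive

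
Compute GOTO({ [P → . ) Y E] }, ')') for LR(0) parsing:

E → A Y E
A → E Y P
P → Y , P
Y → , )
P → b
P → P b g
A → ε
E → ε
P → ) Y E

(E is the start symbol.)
{ [P → ) . Y E], [Y → . , )] }

GOTO(I, ')') = CLOSURE({ [A → αX.β] : [A → α.Xβ] ∈ I, X = ')' })

Items with dot before ')', with the dot advanced:
  [P → . ) Y E] → [P → ) . Y E]
Closure of the advanced items:
  [P → ) . Y E] has the dot before Y: add [Y → . , )]

GOTO = { [P → ) . Y E], [Y → . , )] }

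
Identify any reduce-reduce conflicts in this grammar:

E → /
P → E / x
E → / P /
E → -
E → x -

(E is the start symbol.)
Augment with E' → E and build the canonical LR(0) collection (I0 = CLOSURE({[E' → . E]}), then GOTO on every symbol after a dot until no new states appear). It has 11 states:
  I0: { [E → . -], [E → . / P /], [E → . /], [E → . x -], [E' → . E] }  — shift
  I1: { [E → - .] }  — reduce
  I2: { [E → . -], [E → . / P /], [E → . /], [E → . x -], [E → / . P /], [E → / .], [P → . E / x] }  — shift, reduce
  I3: { [E' → E .] }  — accept
  I4: { [E → x . -] }  — shift
  I5: { [E → x - .] }  — reduce
  I6: { [P → E . / x] }  — shift
  I7: { [E → / P . /] }  — shift
  I8: { [E → / P / .] }  — reduce
  I9: { [P → E / . x] }  — shift
  I10: { [P → E / x .] }  — reduce

No state contains more than one complete item.

Answer: No reduce-reduce conflicts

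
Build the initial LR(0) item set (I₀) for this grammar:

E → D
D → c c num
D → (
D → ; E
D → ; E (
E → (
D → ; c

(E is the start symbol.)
First, augment the grammar with E' → E
I₀ = CLOSURE({ [E' → . E] }):
  [E' → . E] has the dot before E: add [E → . D], [E → . (]
  [E → . D] has the dot before D: add [D → . c c num], [D → . (], [D → . ; E], [D → . ; E (], [D → . ; c]
No further items can be added.

I₀ = { [D → . (], [D → . ; E (], [D → . ; E], [D → . ; c], [D → . c c num], [E → . (], [E → . D], [E' → . E] }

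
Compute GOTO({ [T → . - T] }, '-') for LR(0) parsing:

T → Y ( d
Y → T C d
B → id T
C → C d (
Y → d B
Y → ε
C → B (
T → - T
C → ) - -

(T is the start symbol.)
GOTO(I, '-') = CLOSURE({ [A → αX.β] : [A → α.Xβ] ∈ I, X = '-' })

Items with dot before '-', with the dot advanced:
  [T → . - T] → [T → - . T]
Closure of the advanced items:
  [T → - . T] has the dot before T: add [T → . Y ( d], [T → . - T]
  [T → . Y ( d] has the dot before Y: add [Y → . T C d], [Y → . d B], [Y → .]

GOTO = { [T → - . T], [T → . - T], [T → . Y ( d], [Y → . T C d], [Y → . d B], [Y → .] }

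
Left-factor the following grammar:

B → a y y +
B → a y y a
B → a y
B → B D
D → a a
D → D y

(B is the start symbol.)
B → a y B'
B' → y B''
B'' → +
B'' → a
B' → ε
B → B D
D → a a
D → D y

Left-factoring transforms A → αβ₁ | αβ₂ into A → αA' and A' → β₁ | β₂
(α is the longest common prefix among the alternatives). Repeat until
no nonterminal has two alternatives with a common prefix.

Round 1: B has alternatives sharing prefix 'a y'. Introduce B': B → a y B'
  Add: B' → y +
  Add: B' → y a
  Add: B' → ε

Round 2: B' has alternatives sharing prefix 'y'. Introduce B'': B' → y B''
  Add: B'' → +
  Add: B'' → a

No remaining common prefixes — done.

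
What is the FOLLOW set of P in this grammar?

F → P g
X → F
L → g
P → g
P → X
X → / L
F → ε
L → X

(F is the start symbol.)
To compute FOLLOW(P), find every occurrence of P on a right-hand side N → α P β: add FIRST(β) \ {ε}, and if β is empty or nullable also add FOLLOW(N). Iterate to a fixed point.

In F → P g: P is followed by g, add FIRST(g) \ {ε} = { 'g' }

Taking the union: FOLLOW(P) = { 'g' }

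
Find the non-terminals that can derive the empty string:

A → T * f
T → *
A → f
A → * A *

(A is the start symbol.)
A non-terminal is nullable if it can derive ε (the empty string): either it has an ε-production, or it has a production whose right-hand side consists entirely of nullable non-terminals.

There are no ε-productions, so no non-terminal can derive ε.
No non-terminals are nullable.

Answer: None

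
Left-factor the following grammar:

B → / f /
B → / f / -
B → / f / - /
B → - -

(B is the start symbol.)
B → / f / B'
B' → ε
B' → - B''
B'' → ε
B'' → /
B → - -

Left-factoring transforms A → αβ₁ | αβ₂ into A → αA' and A' → β₁ | β₂
(α is the longest common prefix among the alternatives). Repeat until
no nonterminal has two alternatives with a common prefix.

Round 1: B has alternatives sharing prefix '/ f /'. Introduce B': B → / f / B'
  Add: B' → ε
  Add: B' → -
  Add: B' → - /

Round 2: B' has alternatives sharing prefix '-'. Introduce B'': B' → - B''
  Add: B'' → ε
  Add: B'' → /

No remaining common prefixes — done.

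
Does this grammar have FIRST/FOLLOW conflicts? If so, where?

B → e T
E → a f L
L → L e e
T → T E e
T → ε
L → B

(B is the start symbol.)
Nullable non-terminals: T.
FIRST sets used below: FIRST(T) = { 'a', ε }, FIRST(E) = { 'a' }

T: nullable alternative(s) T → ε; FOLLOW(T) = { $, 'a', 'e' }
  T → T E e: FIRST \ {ε} = { 'a' } — overlaps FOLLOW(T) on { 'a' }: CONFLICT
  T → ε: FIRST \ {ε} = { } — this is the only nullable alternative, skip

B, E, L have no nullable alternative, so no FIRST/FOLLOW check is needed there.

So the grammar has 1 FIRST/FOLLOW conflict (marked CONFLICT above).

Answer: Yes. T → T E e with FOLLOW(T) on { 'a' }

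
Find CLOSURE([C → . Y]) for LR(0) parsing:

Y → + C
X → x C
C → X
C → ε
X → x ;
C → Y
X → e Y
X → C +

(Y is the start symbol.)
To compute CLOSURE, for each item [A → α.Bβ] where B is a non-terminal, add [B → .γ] for all productions B → γ; repeat for the newly added items until nothing changes.

Start with: [C → . Y]
  [C → . Y] has the dot before Y: add [Y → . + C]
No further items can be added.

CLOSURE = { [C → . Y], [Y → . + C] }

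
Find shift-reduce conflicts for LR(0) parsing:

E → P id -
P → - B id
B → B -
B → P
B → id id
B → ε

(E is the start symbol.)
Yes — I1: [B → .] vs [B → . id id]

A shift-reduce conflict occurs when an LR(0) state has both:
  - a complete (reduce) item [A → α .] (dot at the end), and
  - a shift item [B → β . c γ] (dot before a terminal).

Augment with E' → E and build the canonical LR(0) collection (I0 = CLOSURE({[E' → . E]}), then GOTO on every symbol after a dot until no new states appear). It has 12 states:
  I0: { [E → . P id -], [E' → . E], [P → . - B id] }  — shift
  I1: { [B → . B -], [B → . P], [B → . id id], [B → .], [P → - . B id], [P → . - B id] }  — shift, reduce
  I2: { [E' → E .] }  — accept
  I3: { [E → P . id -] }  — shift
  I4: { [E → P id . -] }  — shift
  I5: { [E → P id - .] }  — reduce
  I6: { [B → B . -], [P → - B . id] }  — shift
  I7: { [B → P .] }  — reduce
  I8: { [B → id . id] }  — shift
  I9: { [B → id id .] }  — reduce
  I10: { [B → B - .] }  — reduce
  I11: { [P → - B id .] }  — reduce

I1 contains reduce item [B → .] and shift items [B → . id id], [P → . - B id] — shift-reduce conflict.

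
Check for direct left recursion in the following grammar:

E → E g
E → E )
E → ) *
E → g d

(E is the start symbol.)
Direct left recursion occurs when N → N α for some non-terminal N (the right-hand side begins with the left-hand side itself).

E → E g: LEFT RECURSIVE (starts with E)
E → E ): LEFT RECURSIVE (starts with E)
E → ) *: starts with ')'
E → g d: starts with g

The grammar has direct left recursion on: E.

Answer: Yes, E is left-recursive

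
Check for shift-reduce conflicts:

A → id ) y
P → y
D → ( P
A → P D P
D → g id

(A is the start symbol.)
A shift-reduce conflict occurs when an LR(0) state has both:
  - a complete (reduce) item [A → α .] (dot at the end), and
  - a shift item [B → β . c γ] (dot before a terminal).

Augment with A' → A and build the canonical LR(0) collection (I0 = CLOSURE({[A' → . A]}), then GOTO on every symbol after a dot until no new states appear). It has 13 states:
  I0: { [A → . P D P], [A → . id ) y], [A' → . A], [P → . y] }  — shift
  I1: { [A' → A .] }  — accept
  I2: { [A → P . D P], [D → . ( P], [D → . g id] }  — shift
  I3: { [A → id . ) y] }  — shift
  I4: { [P → y .] }  — reduce
  I5: { [A → id ) . y] }  — shift
  I6: { [A → id ) y .] }  — reduce
  I7: { [D → ( . P], [P → . y] }  — shift
  I8: { [A → P D . P], [P → . y] }  — shift
  I9: { [D → g . id] }  — shift
  I10: { [D → g id .] }  — reduce
  I11: { [A → P D P .] }  — reduce
  I12: { [D → ( P .] }  — reduce

No state contains both a complete item and a shift item.

Answer: No shift-reduce conflicts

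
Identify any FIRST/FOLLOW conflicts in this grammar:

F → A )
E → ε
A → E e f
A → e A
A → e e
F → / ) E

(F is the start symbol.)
No FIRST/FOLLOW conflicts.

A FIRST/FOLLOW conflict occurs when a non-terminal N has a nullable alternative N → β (β ⇒* ε) and another alternative N → α with FIRST(α) ∩ FOLLOW(N) ≠ ∅: on such a lookahead the parser cannot decide between expanding α and letting N vanish via β.

Nullable non-terminals: E.
E has a nullable alternative but only one production, so nothing to check.

A, F have no nullable alternative, so no FIRST/FOLLOW check is needed there.

No FIRST/FOLLOW conflicts found.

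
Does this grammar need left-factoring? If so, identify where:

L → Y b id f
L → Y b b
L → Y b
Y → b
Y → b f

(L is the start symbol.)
Left-factoring is needed when two productions for the same non-terminal
share a common prefix on the right-hand side.

Productions for L:
  L → Y b id f
  L → Y b b
  L → Y b
Productions for Y:
  Y → b
  Y → b f

Found common prefix 'Y b' in productions for L
Found common prefix 'b' in productions for Y

Answer: Yes, L has productions with common prefix 'Y b'; Y has productions with common prefix 'b'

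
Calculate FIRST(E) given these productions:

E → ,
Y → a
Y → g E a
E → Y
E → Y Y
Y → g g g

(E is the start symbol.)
To compute FIRST(E), examine every production with E on the left-hand side, reading each right-hand side left to right until a non-nullable symbol is reached.

FIRST sets of the other non-terminals involved (by the same procedure, iterated to a fixed point):
  FIRST(Y) = { 'a', 'g' }

From E → ,:
  - ',' is a terminal: add ',' and stop
From E → Y:
  - Y is a non-terminal: add FIRST(Y) \ {ε} = { 'a', 'g' }
    Y is not nullable, so stop
From E → Y Y:
  - Y is a non-terminal: add FIRST(Y) \ {ε} = { 'a', 'g' }
    Y is not nullable, so stop

Collecting: FIRST(E) = { ',', 'a', 'g' }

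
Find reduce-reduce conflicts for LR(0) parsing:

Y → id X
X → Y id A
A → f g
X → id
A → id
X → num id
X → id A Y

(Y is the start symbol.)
Yes — I10: [A → id .] vs [X → id .]

A reduce-reduce conflict occurs when an LR(0) state has two complete items [A → α .] and [B → β .] — both call for a reduction, and with no lookahead the parser cannot choose between them.

Augment with Y' → Y and build the canonical LR(0) collection (I0 = CLOSURE({[Y' → . Y]}), then GOTO on every symbol after a dot until no new states appear). It has 16 states:
  I0: { [Y → . id X], [Y' → . Y] }  — shift
  I1: { [Y' → Y .] }  — accept
  I2: { [X → . Y id A], [X → . id A Y], [X → . id], [X → . num id], [Y → . id X], [Y → id . X] }  — shift
  I3: { [Y → id X .] }  — reduce
  I4: { [X → Y . id A] }  — shift
  I5: { [A → . f g], [A → . id], [X → . Y id A], [X → . id A Y], [X → . id], [X → . num id], [X → id . A Y], [X → id .], [Y → . id X], [Y → id . X] }  — shift, reduce
  I6: { [X → num . id] }  — shift
  I7: { [X → num id .] }  — reduce
  I8: { [X → id A . Y], [Y → . id X] }  — shift
  I9: { [A → f . g] }  — shift
  I10: { [A → . f g], [A → . id], [A → id .], [X → . Y id A], [X → . id A Y], [X → . id], [X → . num id], [X → id . A Y], [X → id .], [Y → . id X], [Y → id . X] }  — shift, 2 reduces
  I11: { [A → f g .] }  — reduce
  I12: { [X → id A Y .] }  — reduce
  I13: { [A → . f g], [A → . id], [X → Y id . A] }  — shift
  I14: { [X → Y id A .] }  — reduce
  I15: { [A → id .] }  — reduce

I10 contains complete items [A → id .], [X → id .] — reduce-reduce conflict.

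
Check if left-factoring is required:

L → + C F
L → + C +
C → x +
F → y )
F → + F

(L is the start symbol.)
Yes, L has productions with common prefix '+ C'

Left-factoring is needed when two productions for the same non-terminal
share a common prefix on the right-hand side.

Productions for L:
  L → + C F
  L → + C +
Productions for F:
  F → y )
  F → + F

Found common prefix '+ C' in productions for L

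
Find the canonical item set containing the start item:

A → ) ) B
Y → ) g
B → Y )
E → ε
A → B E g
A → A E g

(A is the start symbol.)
First, augment the grammar with A' → A
I₀ = CLOSURE({ [A' → . A] }):
  [A' → . A] has the dot before A: add [A → . ) ) B], [A → . B E g], [A → . A E g]
  [A → . B E g] has the dot before B: add [B → . Y )]
  [B → . Y )] has the dot before Y: add [Y → . ) g]
No further items can be added.

I₀ = { [A → . ) ) B], [A → . A E g], [A → . B E g], [A' → . A], [B → . Y )], [Y → . ) g] }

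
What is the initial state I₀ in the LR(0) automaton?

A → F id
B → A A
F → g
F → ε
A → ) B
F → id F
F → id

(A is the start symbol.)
First, augment the grammar with A' → A
I₀ = CLOSURE({ [A' → . A] }):
  [A' → . A] has the dot before A: add [A → . F id], [A → . ) B]
  [A → . F id] has the dot before F: add [F → . g], [F → .], [F → . id F], [F → . id]
No further items can be added.

I₀ = { [A → . ) B], [A → . F id], [A' → . A], [F → . g], [F → . id F], [F → . id], [F → .] }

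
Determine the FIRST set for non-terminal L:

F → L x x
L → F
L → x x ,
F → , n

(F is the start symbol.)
To compute FIRST(L), examine every production with L on the left-hand side, reading each right-hand side left to right until a non-nullable symbol is reached.

FIRST sets of the other non-terminals involved (by the same procedure, iterated to a fixed point):
  FIRST(F) = { ',', 'x' }

From L → F:
  - F is a non-terminal: add FIRST(F) \ {ε} = { ',', 'x' }
    F is not nullable, so stop
From L → x x ,:
  - x is a terminal: add 'x' and stop

Collecting: FIRST(L) = { ',', 'x' }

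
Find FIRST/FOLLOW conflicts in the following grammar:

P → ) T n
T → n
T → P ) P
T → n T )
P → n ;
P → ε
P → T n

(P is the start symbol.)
Yes. P → ')' T n with FOLLOW(P) on { ')' }; P → n ';' with FOLLOW(P) on { 'n' }; P → T n with FOLLOW(P) on { ')', 'n' }

A FIRST/FOLLOW conflict occurs when a non-terminal N has a nullable alternative N → β (β ⇒* ε) and another alternative N → α with FIRST(α) ∩ FOLLOW(N) ≠ ∅: on such a lookahead the parser cannot decide between expanding α and letting N vanish via β.

Nullable non-terminals: P.
FIRST sets used below: FIRST(T) = { ')', 'n' }

P: nullable alternative(s) P → ε; FOLLOW(P) = { $, ')', 'n' }
  P → ) T n: FIRST \ {ε} = { ')' } — overlaps FOLLOW(P) on { ')' }: CONFLICT
  P → n ;: FIRST \ {ε} = { 'n' } — overlaps FOLLOW(P) on { 'n' }: CONFLICT
  P → ε: FIRST \ {ε} = { } — this is the only nullable alternative, skip
  P → T n: FIRST \ {ε} = { ')', 'n' } — overlaps FOLLOW(P) on { ')', 'n' }: CONFLICT

T has no nullable alternative, so no FIRST/FOLLOW check is needed there.

So the grammar has 3 FIRST/FOLLOW conflicts (marked CONFLICT above).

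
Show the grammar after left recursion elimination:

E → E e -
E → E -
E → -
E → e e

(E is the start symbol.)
E is directly left-recursive. The standard transformation for
  A → A α₁ | ... | A α_m | β₁ | ... | β_n
is
  A  → β₁ A' | ... | β_n A'
  A' → α₁ A' | ... | α_m A' | ε

E → - becomes E → - E'
E → e e becomes E → e e E'
E → E e - becomes E' → e - E'
E → E - becomes E' → - E'
Add E' → ε

Resulting grammar:
E → - E'
E → e e E'
E' → e - E'
E' → - E'
E' → ε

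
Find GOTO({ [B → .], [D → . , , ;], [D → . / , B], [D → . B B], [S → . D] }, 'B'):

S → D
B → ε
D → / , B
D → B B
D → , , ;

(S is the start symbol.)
GOTO(I, 'B') = CLOSURE({ [A → αX.β] : [A → α.Xβ] ∈ I, X = 'B' })

Items with dot before 'B', with the dot advanced:
  [D → . B B] → [D → B . B]
Closure of the advanced items:
  [D → B . B] has the dot before B: add [B → .]

GOTO = { [B → .], [D → B . B] }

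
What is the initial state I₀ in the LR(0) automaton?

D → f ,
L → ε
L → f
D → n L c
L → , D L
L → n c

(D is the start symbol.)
First, augment the grammar with D' → D
I₀ = CLOSURE({ [D' → . D] }):
  [D' → . D] has the dot before D: add [D → . f ,], [D → . n L c]
No further items can be added.

I₀ = { [D → . f ,], [D → . n L c], [D' → . D] }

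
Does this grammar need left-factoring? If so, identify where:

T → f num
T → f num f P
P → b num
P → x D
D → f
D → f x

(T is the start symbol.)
Left-factoring is needed when two productions for the same non-terminal
share a common prefix on the right-hand side.

Productions for T:
  T → f num
  T → f num f P
Productions for P:
  P → b num
  P → x D
Productions for D:
  D → f
  D → f x

Found common prefix 'f num' in productions for T
Found common prefix 'f' in productions for D

Answer: Yes, T has productions with common prefix 'f num'; D has productions with common prefix 'f'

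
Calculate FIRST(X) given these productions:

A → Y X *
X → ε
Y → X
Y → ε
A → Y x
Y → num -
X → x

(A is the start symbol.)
From X → ε:
  - ε-production, so ε ∈ FIRST(X)
From X → x:
  - x is a terminal: add 'x' and stop

Collecting: FIRST(X) = { 'x', ε }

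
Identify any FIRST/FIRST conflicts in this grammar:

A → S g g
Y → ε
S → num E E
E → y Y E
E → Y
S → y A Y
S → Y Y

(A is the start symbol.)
A FIRST/FIRST conflict occurs when two productions N → α and N → β for the same non-terminal have FIRST(α) ∩ FIRST(β) ≠ ∅ (with ε ∈ FIRST of a nullable right-hand side, so two nullable alternatives also conflict).

FIRST sets of the non-terminals at (or reachable through a nullable prefix from) the front of some alternative:
  FIRST(Y) = { ε }

Productions for S:
  S → num E E: FIRST = { 'num' }
  S → y A Y: FIRST = { 'y' }
  S → Y Y: FIRST = { ε }
Productions for E:
  E → y Y E: FIRST = { 'y' }
  E → Y: FIRST = { ε }
A, Y have only one production, so no FIRST/FIRST conflict is possible there.

All alternatives of each non-terminal have pairwise disjoint FIRST sets.

Answer: No FIRST/FIRST conflicts.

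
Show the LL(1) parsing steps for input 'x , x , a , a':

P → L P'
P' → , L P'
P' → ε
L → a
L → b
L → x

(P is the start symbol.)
Stack is shown with the top on the left.

Stack     Input            Action
---------------------------------
P $       x , x , a , a $  output P → L P'
L P' $    x , x , a , a $  output L → x
x P' $    x , x , a , a $  match 'x'
P' $      , x , a , a $    output P' → , L P'
, L P' $  , x , a , a $    match ','
L P' $    x , a , a $      output L → x
x P' $    x , a , a $      match 'x'
P' $      , a , a $        output P' → , L P'
, L P' $  , a , a $        match ','
L P' $    a , a $          output L → a
a P' $    a , a $          match 'a'
P' $      , a $            output P' → , L P'
, L P' $  , a $            match ','
L P' $    a $              output L → a
a P' $    a $              match 'a'
P' $      $                output P' → ε
$         $                accept

The string is accepted.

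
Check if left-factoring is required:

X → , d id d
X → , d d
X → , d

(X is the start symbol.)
Yes, X has productions with common prefix ', d'

Left-factoring is needed when two productions for the same non-terminal
share a common prefix on the right-hand side.

Productions for X:
  X → , d id d
  X → , d d
  X → , d

Found common prefix ', d' in productions for X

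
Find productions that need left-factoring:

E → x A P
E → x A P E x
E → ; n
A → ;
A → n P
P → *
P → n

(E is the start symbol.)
Left-factoring is needed when two productions for the same non-terminal
share a common prefix on the right-hand side.

Productions for E:
  E → x A P
  E → x A P E x
  E → ; n
Productions for A:
  A → ;
  A → n P
Productions for P:
  P → *
  P → n

Found common prefix 'x A P' in productions for E

Answer: Yes, E has productions with common prefix 'x A P'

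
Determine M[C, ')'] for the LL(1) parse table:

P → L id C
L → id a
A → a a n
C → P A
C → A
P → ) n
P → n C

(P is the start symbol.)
C → P A

To find M[C, ')'], we find productions for C where ')' is in the predict set (PREDICT(N → α) = (FIRST(α) \ {ε}) ∪ (FOLLOW(N) if α ⇒* ε)).

Relevant sets:
  FIRST(P) = { ')', 'id', 'n' }
  FIRST(A) = { 'a' }

C → P A: PREDICT = { ')', 'id', 'n' }
  ')' is in predict set, so this production goes in M[C, ')']
C → A: PREDICT = { 'a' }

M[C, ')'] = C → P A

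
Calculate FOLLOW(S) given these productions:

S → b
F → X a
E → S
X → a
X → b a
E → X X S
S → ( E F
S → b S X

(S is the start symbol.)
To compute FOLLOW(S), find every occurrence of S on a right-hand side N → α S β: add FIRST(β) \ {ε}, and if β is empty or nullable also add FOLLOW(N). Iterate to a fixed point.

S is the start symbol, so $ ∈ FOLLOW(S).
In E → S: S is at the end, add FOLLOW(E)
In E → X X S: S is at the end, add FOLLOW(E)
In S → b S X: S is followed by X, add FIRST(X) \ {ε} = { 'a', 'b' }

The FOLLOW sets referred to above (computed the same way, to a fixed point):
  FOLLOW(E) = { 'a', 'b' }

Taking the union: FOLLOW(S) = { $, 'a', 'b' }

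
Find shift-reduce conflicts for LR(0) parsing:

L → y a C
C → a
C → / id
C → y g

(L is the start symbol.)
No shift-reduce conflicts

Augment with L' → L and build the canonical LR(0) collection (I0 = CLOSURE({[L' → . L]}), then GOTO on every symbol after a dot until no new states appear). It has 10 states:
  I0: { [L → . y a C], [L' → . L] }  — shift
  I1: { [L' → L .] }  — accept
  I2: { [L → y . a C] }  — shift
  I3: { [C → . / id], [C → . a], [C → . y g], [L → y a . C] }  — shift
  I4: { [C → / . id] }  — shift
  I5: { [L → y a C .] }  — reduce
  I6: { [C → a .] }  — reduce
  I7: { [C → y . g] }  — shift
  I8: { [C → y g .] }  — reduce
  I9: { [C → / id .] }  — reduce

No state contains both a complete item and a shift item.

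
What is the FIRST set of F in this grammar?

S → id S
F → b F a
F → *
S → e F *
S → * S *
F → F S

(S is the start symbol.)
{ '*', 'b' }

To compute FIRST(F), examine every production with F on the left-hand side, reading each right-hand side left to right until a non-nullable symbol is reached.

From F → b F a:
  - b is a terminal: add 'b' and stop
From F → *:
  - '*' is a terminal: add '*' and stop
From F → F S:
  - F is the symbol being defined: contributes nothing new
    F is not nullable, so stop

Collecting: FIRST(F) = { '*', 'b' }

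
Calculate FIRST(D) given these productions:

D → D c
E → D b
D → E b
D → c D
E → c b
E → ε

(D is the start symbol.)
To compute FIRST(D), examine every production with D on the left-hand side, reading each right-hand side left to right until a non-nullable symbol is reached.

FIRST sets of the other non-terminals involved (by the same procedure, iterated to a fixed point):
  FIRST(E) = { 'b', 'c', ε }

From D → D c:
  - D is the symbol being defined: contributes nothing new
    D is not nullable, so stop
From D → E b:
  - E is a non-terminal: add FIRST(E) \ {ε} = { 'b', 'c' }
    E is nullable, so continue to the next symbol
  - b is a terminal: add 'b' and stop
From D → c D:
  - c is a terminal: add 'c' and stop

Collecting: FIRST(D) = { 'b', 'c' }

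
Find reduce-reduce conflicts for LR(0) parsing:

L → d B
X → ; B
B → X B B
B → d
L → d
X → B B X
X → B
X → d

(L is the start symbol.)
Yes — I4: [L → d B .] vs [X → B .]; I6: [B → d .] vs [X → d .]; I8: [B → X B B .] vs [X → B .]; I11: [X → ; B .] vs [X → B .]

Augment with L' → L and build the canonical LR(0) collection (I0 = CLOSURE({[L' → . L]}), then GOTO on every symbol after a dot until no new states appear). It has 12 states:
  I0: { [L → . d B], [L → . d], [L' → . L] }  — shift
  I1: { [L' → L .] }  — accept
  I2: { [B → . X B B], [B → . d], [L → d . B], [L → d .], [X → . ; B], [X → . B B X], [X → . B], [X → . d] }  — shift, reduce
  I3: { [B → . X B B], [B → . d], [X → . ; B], [X → . B B X], [X → . B], [X → . d], [X → ; . B] }  — shift
  I4: { [B → . X B B], [B → . d], [L → d B .], [X → . ; B], [X → . B B X], [X → . B], [X → . d], [X → B . B X], [X → B .] }  — shift, 2 reduces
  I5: { [B → . X B B], [B → . d], [B → X . B B], [X → . ; B], [X → . B B X], [X → . B], [X → . d] }  — shift
  I6: { [B → d .], [X → d .] }  — 2 reduces
  I7: { [B → . X B B], [B → . d], [B → X B . B], [X → . ; B], [X → . B B X], [X → . B], [X → . d], [X → B . B X], [X → B .] }  — shift, reduce
  I8: { [B → . X B B], [B → . d], [B → X B B .], [X → . ; B], [X → . B B X], [X → . B], [X → . d], [X → B . B X], [X → B .], [X → B B . X] }  — shift, 2 reduces
  I9: { [B → . X B B], [B → . d], [X → . ; B], [X → . B B X], [X → . B], [X → . d], [X → B . B X], [X → B .], [X → B B . X] }  — shift, reduce
  I10: { [B → . X B B], [B → . d], [B → X . B B], [X → . ; B], [X → . B B X], [X → . B], [X → . d], [X → B B X .] }  — shift, reduce
  I11: { [B → . X B B], [B → . d], [X → . ; B], [X → . B B X], [X → . B], [X → . d], [X → ; B .], [X → B . B X], [X → B .] }  — shift, 2 reduces

I4 contains complete items [L → d B .], [X → B .] — reduce-reduce conflict.
I6 contains complete items [B → d .], [X → d .] — reduce-reduce conflict.
I8 contains complete items [B → X B B .], [X → B .] — reduce-reduce conflict.
I11 contains complete items [X → ; B .], [X → B .] — reduce-reduce conflict.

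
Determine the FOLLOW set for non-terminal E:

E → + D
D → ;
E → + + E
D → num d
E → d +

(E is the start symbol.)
{ $ }

E is the start symbol, so $ ∈ FOLLOW(E).
In E → + + E: E is at the end; this adds FOLLOW(E) to itself — nothing new

Taking the union: FOLLOW(E) = { $ }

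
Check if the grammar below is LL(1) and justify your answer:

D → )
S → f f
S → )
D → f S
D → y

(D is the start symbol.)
For D:
  PREDICT(D → ')') = { ')' }
  PREDICT(D → f S) = { 'f' }
  PREDICT(D → y) = { 'y' }
For S:
  PREDICT(S → f f) = { 'f' }
  PREDICT(S → ')') = { ')' }

All predict sets are disjoint. The grammar IS LL(1).

Answer: Yes, the grammar is LL(1).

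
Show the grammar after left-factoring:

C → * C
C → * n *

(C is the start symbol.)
C → * C'
C' → C
C' → n *

Left-factoring transforms A → αβ₁ | αβ₂ into A → αA' and A' → β₁ | β₂
(α is the longest common prefix among the alternatives). Repeat until
no nonterminal has two alternatives with a common prefix.

Round 1: C has alternatives sharing prefix '*'. Introduce C': C → * C'
  Add: C' → C
  Add: C' → n *

No remaining common prefixes — done.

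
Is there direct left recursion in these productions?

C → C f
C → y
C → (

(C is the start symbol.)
Yes, C is left-recursive

C → C f: LEFT RECURSIVE (starts with C)
C → y: starts with y
C → (: starts with '('

The grammar has direct left recursion on: C.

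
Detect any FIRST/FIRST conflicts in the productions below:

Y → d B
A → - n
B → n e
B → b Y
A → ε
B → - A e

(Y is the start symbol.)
Productions for A:
  A → - n: FIRST = { '-' }
  A → ε: FIRST = { ε }
Productions for B:
  B → n e: FIRST = { 'n' }
  B → b Y: FIRST = { 'b' }
  B → - A e: FIRST = { '-' }
Y has only one production, so no FIRST/FIRST conflict is possible there.

All alternatives of each non-terminal have pairwise disjoint FIRST sets.

Answer: No FIRST/FIRST conflicts.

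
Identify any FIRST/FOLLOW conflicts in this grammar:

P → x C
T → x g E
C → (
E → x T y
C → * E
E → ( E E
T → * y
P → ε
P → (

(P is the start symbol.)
No FIRST/FOLLOW conflicts.

A FIRST/FOLLOW conflict occurs when a non-terminal N has a nullable alternative N → β (β ⇒* ε) and another alternative N → α with FIRST(α) ∩ FOLLOW(N) ≠ ∅: on such a lookahead the parser cannot decide between expanding α and letting N vanish via β.

Nullable non-terminals: P.

P: nullable alternative(s) P → ε; FOLLOW(P) = { $ }
  P → x C: FIRST \ {ε} = { 'x' } — disjoint from FOLLOW(P)
  P → ε: FIRST \ {ε} = { } — this is the only nullable alternative, skip
  P → (: FIRST \ {ε} = { '(' } — disjoint from FOLLOW(P)

C, E, T have no nullable alternative, so no FIRST/FOLLOW check is needed there.

No FIRST/FOLLOW conflicts found.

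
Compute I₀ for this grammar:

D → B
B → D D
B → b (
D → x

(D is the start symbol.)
First, augment the grammar with D' → D
I₀ = CLOSURE({ [D' → . D] }):
  [D' → . D] has the dot before D: add [D → . B], [D → . x]
  [D → . B] has the dot before B: add [B → . D D], [B → . b (]
No further items can be added.

I₀ = { [B → . D D], [B → . b (], [D → . B], [D → . x], [D' → . D] }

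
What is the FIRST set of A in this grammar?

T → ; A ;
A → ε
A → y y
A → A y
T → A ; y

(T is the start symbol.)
{ 'y', ε }

From A → ε:
  - ε-production, so ε ∈ FIRST(A)
From A → y y:
  - y is a terminal: add 'y' and stop
From A → A y:
  - A is the symbol being defined: contributes nothing new
    A is nullable, so continue to the next symbol
  - y is a terminal: add 'y' and stop

Collecting: FIRST(A) = { 'y', ε }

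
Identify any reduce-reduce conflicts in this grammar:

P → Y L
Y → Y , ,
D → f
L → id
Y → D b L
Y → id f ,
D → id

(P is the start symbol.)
No reduce-reduce conflicts

Augment with P' → P and build the canonical LR(0) collection (I0 = CLOSURE({[P' → . P]}), then GOTO on every symbol after a dot until no new states appear). It has 14 states:
  I0: { [D → . f], [D → . id], [P → . Y L], [P' → . P], [Y → . D b L], [Y → . Y , ,], [Y → . id f ,] }  — shift
  I1: { [Y → D . b L] }  — shift
  I2: { [P' → P .] }  — accept
  I3: { [L → . id], [P → Y . L], [Y → Y . , ,] }  — shift
  I4: { [D → f .] }  — reduce
  I5: { [D → id .], [Y → id . f ,] }  — shift, reduce
  I6: { [Y → id f . ,] }  — shift
  I7: { [Y → id f , .] }  — reduce
  I8: { [Y → Y , . ,] }  — shift
  I9: { [P → Y L .] }  — reduce
  I10: { [L → id .] }  — reduce
  I11: { [Y → Y , , .] }  — reduce
  I12: { [L → . id], [Y → D b . L] }  — shift
  I13: { [Y → D b L .] }  — reduce

No state contains more than one complete item.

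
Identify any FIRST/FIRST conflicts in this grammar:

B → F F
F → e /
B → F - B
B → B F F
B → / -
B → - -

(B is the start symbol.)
Yes. B → F F / B → F '-' B on { 'e' }; B → F F / B → B F F on { 'e' }; B → F '-' B / B → B F F on { 'e' }; B → B F F / B → '/' '-' on { '/' }; B → B F F / B → '-' '-' on { '-' }

FIRST sets of the non-terminals at (or reachable through a nullable prefix from) the front of some alternative:
  FIRST(F) = { 'e' }
  FIRST(B) = { '-', '/', 'e' }

Productions for B:
  B → F F: FIRST = { 'e' }
  B → F - B: FIRST = { 'e' }
  B → B F F: FIRST = { '-', '/', 'e' }
  B → / -: FIRST = { '/' }
  B → - -: FIRST = { '-' }
F has only one production, so no FIRST/FIRST conflict is possible there.

Conflict for B: B → F F and B → F - B
  Overlap: { 'e' }
Conflict for B: B → F F and B → B F F
  Overlap: { 'e' }
Conflict for B: B → F - B and B → B F F
  Overlap: { 'e' }
Conflict for B: B → B F F and B → / -
  Overlap: { '/' }
Conflict for B: B → B F F and B → - -
  Overlap: { '-' }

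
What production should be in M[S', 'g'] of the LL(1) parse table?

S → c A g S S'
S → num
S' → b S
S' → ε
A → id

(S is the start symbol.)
To find M[S', 'g'], we find productions for S' where 'g' is in the predict set (PREDICT(N → α) = (FIRST(α) \ {ε}) ∪ (FOLLOW(N) if α ⇒* ε)).

Relevant sets:
  FOLLOW(S') = { $, 'b' }

S' → b S: PREDICT = { 'b' }
S' → ε: PREDICT = { $, 'b' }

M[S', 'g'] is empty (no production applies)

Answer: Empty (error entry)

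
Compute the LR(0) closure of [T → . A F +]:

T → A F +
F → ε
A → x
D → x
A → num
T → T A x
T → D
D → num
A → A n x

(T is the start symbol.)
{ [A → . A n x], [A → . num], [A → . x], [T → . A F +] }

To compute CLOSURE, for each item [A → α.Bβ] where B is a non-terminal, add [B → .γ] for all productions B → γ; repeat for the newly added items until nothing changes.

Start with: [T → . A F +]
  [T → . A F +] has the dot before A: add [A → . x], [A → . num], [A → . A n x]
No further items can be added.

CLOSURE = { [A → . A n x], [A → . num], [A → . x], [T → . A F +] }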